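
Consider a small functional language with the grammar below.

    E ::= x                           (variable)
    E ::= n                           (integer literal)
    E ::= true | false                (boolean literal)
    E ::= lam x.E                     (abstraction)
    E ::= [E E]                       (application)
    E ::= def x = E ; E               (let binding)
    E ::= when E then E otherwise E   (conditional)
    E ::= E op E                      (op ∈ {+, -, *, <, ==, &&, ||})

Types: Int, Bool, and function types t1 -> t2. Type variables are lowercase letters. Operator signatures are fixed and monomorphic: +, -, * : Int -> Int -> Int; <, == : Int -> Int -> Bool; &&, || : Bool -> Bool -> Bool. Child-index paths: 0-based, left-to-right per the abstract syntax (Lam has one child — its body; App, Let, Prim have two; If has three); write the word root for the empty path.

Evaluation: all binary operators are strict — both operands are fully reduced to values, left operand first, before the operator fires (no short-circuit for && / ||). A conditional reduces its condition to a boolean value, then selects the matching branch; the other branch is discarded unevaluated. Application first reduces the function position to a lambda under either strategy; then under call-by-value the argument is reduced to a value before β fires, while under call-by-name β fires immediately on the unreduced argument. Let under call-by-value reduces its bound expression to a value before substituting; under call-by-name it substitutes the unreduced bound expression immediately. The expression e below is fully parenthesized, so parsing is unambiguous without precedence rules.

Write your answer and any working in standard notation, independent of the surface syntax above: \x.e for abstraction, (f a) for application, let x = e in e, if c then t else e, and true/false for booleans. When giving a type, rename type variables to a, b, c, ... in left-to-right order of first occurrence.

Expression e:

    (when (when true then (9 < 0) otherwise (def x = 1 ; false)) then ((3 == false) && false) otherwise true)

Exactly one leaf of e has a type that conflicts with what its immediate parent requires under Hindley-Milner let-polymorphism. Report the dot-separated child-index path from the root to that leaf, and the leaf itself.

Derivation:
  unify Bool ~ Bool
  unify Int ~ Int
  unify Int ~ Int
let x : Int
  unify Bool ~ Bool
  unify Bool ~ Bool
  unify Int ~ Int
  unify Bool ~ Int
  FAIL: mismatch Bool ~ Int

Answer: 1.0.1 : false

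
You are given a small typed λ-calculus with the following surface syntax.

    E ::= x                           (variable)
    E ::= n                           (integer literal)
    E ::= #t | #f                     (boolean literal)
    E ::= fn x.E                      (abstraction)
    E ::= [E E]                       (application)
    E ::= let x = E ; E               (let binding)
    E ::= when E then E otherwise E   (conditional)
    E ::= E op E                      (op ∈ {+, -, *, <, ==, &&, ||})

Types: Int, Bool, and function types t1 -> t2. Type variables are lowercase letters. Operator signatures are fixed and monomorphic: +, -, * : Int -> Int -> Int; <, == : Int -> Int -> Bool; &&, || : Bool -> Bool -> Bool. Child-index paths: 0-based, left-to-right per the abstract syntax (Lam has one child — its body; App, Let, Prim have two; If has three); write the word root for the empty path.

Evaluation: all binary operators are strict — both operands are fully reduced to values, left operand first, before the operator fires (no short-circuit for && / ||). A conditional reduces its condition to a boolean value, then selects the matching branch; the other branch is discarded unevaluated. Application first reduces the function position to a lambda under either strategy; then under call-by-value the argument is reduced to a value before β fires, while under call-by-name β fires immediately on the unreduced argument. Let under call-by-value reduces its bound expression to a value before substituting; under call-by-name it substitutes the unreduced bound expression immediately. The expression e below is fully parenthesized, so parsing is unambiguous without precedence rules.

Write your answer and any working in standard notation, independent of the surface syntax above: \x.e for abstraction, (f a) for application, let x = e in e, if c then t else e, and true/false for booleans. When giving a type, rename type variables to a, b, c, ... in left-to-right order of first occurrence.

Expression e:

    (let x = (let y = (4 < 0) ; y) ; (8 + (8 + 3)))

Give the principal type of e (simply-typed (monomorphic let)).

Trace:
  unify Int ~ Int
  unify Int ~ Int
let y : Bool
y : Bool
let x : Bool
  unify Int ~ Int
  unify Int ~ Int
  unify Int ~ Int
  unify Int ~ Int

Answer: Int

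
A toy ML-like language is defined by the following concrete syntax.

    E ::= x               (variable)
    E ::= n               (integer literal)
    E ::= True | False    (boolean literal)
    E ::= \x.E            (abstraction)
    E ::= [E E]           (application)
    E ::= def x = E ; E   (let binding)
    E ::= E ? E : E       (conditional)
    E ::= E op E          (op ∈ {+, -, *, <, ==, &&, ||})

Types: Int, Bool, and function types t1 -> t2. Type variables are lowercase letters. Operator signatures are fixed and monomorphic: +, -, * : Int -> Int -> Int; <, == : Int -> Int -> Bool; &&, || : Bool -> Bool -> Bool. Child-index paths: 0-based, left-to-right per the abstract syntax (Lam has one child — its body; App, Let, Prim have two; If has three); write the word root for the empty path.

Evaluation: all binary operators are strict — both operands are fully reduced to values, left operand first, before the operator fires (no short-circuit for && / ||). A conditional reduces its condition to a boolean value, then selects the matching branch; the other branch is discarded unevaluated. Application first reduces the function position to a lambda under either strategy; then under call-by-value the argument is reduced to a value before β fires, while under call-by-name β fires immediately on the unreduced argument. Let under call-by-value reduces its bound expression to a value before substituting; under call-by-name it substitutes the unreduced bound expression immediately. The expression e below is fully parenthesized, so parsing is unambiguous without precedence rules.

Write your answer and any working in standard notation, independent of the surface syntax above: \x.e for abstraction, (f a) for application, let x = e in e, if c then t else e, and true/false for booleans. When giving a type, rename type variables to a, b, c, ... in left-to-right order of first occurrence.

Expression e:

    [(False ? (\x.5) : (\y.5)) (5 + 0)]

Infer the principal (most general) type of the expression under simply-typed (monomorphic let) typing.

Answer: Int

Derivation:
  unify Bool ~ Bool
\x._ : a -> Int
\y._ : b -> Int
  unify a -> Int ~ b -> Int
  unify a ~ b
  unify Int ~ Int
  unify Int ~ Int
  unify Int ~ Int
  unify b -> Int ~ Int -> c
  unify b ~ Int
  unify Int ~ c
_ _ : Int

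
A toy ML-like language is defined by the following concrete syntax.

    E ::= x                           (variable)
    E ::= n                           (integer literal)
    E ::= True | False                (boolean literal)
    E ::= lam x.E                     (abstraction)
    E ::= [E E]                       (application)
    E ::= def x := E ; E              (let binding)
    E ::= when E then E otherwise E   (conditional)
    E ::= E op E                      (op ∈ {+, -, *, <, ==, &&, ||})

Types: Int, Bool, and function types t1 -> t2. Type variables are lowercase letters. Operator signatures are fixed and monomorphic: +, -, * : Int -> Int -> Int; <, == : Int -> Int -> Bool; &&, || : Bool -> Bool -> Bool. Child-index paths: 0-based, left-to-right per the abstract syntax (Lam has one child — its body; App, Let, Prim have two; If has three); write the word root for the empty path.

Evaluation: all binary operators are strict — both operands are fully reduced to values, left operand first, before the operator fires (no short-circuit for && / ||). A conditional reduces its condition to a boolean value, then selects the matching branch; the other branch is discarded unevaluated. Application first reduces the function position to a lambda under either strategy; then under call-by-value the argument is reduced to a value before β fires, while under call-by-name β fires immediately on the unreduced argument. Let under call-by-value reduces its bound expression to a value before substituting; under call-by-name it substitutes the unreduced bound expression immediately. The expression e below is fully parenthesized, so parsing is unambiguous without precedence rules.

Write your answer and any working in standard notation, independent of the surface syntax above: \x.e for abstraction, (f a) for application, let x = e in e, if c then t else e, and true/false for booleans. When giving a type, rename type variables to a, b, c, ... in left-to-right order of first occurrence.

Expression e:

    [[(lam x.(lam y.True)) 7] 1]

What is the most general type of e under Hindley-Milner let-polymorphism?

Answer: Bool

Trace:
\y._ : b -> Bool
\x._ : a -> b -> Bool
  unify a -> b -> Bool ~ Int -> c
  unify a ~ Int
  unify b -> Bool ~ c
_ _ : b -> Bool
  unify b -> Bool ~ Int -> d
  unify b ~ Int
  unify Bool ~ d
_ _ : Bool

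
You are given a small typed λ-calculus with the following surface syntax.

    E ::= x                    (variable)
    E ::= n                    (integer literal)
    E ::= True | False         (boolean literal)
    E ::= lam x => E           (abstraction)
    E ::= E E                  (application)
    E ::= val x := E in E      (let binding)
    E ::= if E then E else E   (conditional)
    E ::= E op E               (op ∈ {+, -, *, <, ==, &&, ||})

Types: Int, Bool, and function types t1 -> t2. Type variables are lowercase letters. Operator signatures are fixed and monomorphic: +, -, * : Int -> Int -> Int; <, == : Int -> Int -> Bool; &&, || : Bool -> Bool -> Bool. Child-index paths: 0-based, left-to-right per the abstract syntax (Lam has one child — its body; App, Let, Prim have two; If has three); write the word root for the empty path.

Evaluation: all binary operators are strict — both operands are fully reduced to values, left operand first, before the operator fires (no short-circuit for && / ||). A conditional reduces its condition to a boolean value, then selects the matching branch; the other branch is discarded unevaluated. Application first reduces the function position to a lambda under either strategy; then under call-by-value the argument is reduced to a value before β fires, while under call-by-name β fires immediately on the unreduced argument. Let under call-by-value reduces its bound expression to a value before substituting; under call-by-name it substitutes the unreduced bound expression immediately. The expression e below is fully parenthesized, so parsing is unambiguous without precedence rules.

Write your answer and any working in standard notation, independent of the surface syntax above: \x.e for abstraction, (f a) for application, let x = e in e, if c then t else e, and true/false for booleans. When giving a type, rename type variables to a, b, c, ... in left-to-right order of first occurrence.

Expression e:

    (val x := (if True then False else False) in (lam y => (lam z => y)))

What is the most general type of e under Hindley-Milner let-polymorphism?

Answer: a -> b -> a

Derivation:
  unify Bool ~ Bool
  unify Bool ~ Bool
let x : Bool
y : a
\z._ : b -> a
\y._ : a -> b -> a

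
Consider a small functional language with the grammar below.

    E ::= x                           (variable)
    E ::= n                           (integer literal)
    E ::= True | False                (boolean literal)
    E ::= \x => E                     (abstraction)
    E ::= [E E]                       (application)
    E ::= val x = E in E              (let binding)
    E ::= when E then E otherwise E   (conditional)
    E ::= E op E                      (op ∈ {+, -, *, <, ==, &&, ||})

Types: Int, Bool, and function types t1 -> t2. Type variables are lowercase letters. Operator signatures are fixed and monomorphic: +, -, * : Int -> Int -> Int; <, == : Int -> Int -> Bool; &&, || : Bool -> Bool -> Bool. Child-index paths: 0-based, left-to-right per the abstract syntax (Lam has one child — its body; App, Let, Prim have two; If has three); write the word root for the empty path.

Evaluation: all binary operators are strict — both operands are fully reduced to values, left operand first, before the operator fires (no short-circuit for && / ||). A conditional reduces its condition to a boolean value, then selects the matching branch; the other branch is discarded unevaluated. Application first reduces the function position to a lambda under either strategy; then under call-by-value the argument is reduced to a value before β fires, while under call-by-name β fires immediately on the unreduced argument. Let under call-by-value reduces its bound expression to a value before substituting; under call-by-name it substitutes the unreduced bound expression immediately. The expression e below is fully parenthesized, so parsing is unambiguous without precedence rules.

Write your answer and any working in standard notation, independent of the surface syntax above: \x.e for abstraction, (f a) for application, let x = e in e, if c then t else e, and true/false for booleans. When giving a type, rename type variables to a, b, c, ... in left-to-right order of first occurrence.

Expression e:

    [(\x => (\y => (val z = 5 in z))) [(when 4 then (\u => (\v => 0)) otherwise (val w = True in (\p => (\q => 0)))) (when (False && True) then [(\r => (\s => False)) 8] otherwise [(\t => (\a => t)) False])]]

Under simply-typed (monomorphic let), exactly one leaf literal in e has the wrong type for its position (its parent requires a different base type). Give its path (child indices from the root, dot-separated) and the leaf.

Trace:
let z : Int
z : Int
\y._ : b -> Int
\x._ : a -> b -> Int
  unify Int ~ Bool
  FAIL: mismatch Int ~ Bool

Answer: 1.0.0 : 4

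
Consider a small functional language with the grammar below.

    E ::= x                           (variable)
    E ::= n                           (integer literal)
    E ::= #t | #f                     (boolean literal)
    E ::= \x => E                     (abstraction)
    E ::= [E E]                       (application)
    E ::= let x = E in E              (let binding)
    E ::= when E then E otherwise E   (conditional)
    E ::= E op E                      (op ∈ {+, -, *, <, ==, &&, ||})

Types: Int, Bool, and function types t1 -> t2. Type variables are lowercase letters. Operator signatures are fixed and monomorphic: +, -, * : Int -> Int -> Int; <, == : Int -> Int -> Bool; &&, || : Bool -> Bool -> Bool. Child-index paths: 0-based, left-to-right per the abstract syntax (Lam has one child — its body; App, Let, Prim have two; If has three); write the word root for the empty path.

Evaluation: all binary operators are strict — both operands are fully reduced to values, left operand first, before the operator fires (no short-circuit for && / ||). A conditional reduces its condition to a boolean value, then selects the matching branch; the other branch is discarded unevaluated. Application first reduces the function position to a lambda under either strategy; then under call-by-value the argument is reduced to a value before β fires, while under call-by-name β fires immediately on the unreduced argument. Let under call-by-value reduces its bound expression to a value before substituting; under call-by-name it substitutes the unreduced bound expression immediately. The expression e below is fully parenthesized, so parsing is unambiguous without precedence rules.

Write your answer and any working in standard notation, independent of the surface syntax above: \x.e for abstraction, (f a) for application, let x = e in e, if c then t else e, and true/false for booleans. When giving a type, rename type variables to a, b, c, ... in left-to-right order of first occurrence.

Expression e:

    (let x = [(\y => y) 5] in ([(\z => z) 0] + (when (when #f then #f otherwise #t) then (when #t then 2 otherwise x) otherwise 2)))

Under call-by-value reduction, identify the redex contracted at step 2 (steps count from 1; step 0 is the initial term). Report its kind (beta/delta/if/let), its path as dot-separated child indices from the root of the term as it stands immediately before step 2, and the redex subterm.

Trace:
step 0: (let x = ((\y.y) 5) in (((\z.z) 0) + (if (if false then false else true) then (if true then 2 else x) else 2)))
step 1: [beta@0] (let x = 5 in (((\z.z) 0) + (if (if false then false else true) then (if true then 2 else x) else 2)))
step 2: [let@root] (((\z.z) 0) + (if (if false then false else true) then (if true then 2 else 5) else 2))

Answer: let at root : (let x = 5 in (((\z.z) 0) + (if (if false then false else true) then (if true then 2 else x) else 2)))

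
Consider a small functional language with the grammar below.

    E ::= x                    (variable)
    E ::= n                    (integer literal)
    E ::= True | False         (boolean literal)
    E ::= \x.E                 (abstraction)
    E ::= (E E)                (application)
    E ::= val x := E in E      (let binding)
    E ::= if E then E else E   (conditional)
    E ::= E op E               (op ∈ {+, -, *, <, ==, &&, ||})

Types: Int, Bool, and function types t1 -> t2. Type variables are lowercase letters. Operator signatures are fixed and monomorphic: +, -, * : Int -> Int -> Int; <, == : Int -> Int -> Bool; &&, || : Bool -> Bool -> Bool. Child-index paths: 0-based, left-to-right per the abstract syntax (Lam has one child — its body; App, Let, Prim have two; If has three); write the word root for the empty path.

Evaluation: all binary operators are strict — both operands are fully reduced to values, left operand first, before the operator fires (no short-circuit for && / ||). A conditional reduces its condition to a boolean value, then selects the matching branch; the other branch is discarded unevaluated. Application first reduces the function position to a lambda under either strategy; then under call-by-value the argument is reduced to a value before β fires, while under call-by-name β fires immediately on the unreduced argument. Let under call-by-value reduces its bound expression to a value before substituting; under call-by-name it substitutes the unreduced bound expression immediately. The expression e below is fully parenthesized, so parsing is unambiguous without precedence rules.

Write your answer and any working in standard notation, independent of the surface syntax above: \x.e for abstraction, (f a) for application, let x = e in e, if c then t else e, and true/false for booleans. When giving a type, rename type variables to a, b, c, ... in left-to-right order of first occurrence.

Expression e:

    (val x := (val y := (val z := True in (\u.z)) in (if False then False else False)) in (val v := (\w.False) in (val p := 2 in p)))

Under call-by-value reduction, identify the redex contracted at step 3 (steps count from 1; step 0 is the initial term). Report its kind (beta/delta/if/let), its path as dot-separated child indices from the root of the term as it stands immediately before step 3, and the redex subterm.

Derivation:
step 0: (let x = (let y = (let z = true in (\u.z)) in (if false then false else false)) in (let v = (\w.false) in (let p = 2 in p)))
step 1: [let@0.0] (let x = (let y = (\u.true) in (if false then false else false)) in (let v = (\w.false) in (let p = 2 in p)))
step 2: [let@0] (let x = (if false then false else false) in (let v = (\w.false) in (let p = 2 in p)))
step 3: [if@0] (let x = false in (let v = (\w.false) in (let p = 2 in p)))

Answer: if at 0 : (if false then false else false)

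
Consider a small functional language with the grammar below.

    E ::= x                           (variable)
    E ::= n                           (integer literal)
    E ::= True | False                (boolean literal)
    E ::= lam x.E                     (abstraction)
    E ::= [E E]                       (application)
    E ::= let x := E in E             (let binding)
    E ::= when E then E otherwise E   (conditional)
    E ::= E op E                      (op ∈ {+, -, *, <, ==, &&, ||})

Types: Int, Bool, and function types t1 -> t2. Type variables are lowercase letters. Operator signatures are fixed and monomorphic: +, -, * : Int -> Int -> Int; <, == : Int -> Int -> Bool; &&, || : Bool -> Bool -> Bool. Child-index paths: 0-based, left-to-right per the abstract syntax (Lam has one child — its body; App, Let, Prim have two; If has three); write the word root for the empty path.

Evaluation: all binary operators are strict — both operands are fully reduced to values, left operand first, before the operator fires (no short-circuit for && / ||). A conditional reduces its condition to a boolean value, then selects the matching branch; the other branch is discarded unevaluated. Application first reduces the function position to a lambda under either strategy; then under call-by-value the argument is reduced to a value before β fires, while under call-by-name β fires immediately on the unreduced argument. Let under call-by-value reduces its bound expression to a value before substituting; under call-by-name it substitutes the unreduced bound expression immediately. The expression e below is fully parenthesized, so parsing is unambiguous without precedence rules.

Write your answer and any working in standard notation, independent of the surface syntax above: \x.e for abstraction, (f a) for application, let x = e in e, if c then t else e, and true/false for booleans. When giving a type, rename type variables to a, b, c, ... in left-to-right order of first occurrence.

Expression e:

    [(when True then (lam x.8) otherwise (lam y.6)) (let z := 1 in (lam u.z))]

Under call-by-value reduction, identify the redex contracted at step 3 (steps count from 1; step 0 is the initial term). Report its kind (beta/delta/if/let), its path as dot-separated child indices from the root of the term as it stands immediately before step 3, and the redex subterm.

Derivation:
step 0: ((if true then (\x.8) else (\y.6)) (let z = 1 in (\u.z)))
step 1: [if@0] ((\x.8) (let z = 1 in (\u.z)))
step 2: [let@1] ((\x.8) (\u.1))
step 3: [beta@root] 8

Answer: beta at root : ((\x.8) (\u.1))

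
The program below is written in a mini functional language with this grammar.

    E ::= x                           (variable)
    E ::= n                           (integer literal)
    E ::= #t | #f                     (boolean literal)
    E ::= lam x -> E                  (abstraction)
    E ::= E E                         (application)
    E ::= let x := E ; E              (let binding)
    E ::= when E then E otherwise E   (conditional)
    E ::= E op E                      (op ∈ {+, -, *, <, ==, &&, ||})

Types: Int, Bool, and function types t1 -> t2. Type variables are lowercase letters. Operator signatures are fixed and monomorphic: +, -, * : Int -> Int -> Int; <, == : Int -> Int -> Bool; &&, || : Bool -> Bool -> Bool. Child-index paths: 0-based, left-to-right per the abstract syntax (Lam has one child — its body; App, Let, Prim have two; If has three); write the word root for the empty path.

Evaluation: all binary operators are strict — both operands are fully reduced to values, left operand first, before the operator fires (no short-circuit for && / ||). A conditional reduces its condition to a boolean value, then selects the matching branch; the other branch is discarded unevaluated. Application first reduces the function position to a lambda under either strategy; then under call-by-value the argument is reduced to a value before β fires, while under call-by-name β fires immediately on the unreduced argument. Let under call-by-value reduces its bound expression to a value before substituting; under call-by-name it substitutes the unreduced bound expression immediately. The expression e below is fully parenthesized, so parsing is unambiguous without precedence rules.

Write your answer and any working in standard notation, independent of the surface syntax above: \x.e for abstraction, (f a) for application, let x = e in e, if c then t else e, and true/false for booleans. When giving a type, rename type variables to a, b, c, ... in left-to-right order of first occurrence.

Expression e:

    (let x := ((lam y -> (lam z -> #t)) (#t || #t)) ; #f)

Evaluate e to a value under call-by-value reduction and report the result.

Trace:
step 0: (let x = ((\y.(\z.true)) (true || true)) in false)
step 1: [delta@0.1] (let x = ((\y.(\z.true)) true) in false)
step 2: [beta@0] (let x = (\z.true) in false)
step 3: [let@root] false

Answer: false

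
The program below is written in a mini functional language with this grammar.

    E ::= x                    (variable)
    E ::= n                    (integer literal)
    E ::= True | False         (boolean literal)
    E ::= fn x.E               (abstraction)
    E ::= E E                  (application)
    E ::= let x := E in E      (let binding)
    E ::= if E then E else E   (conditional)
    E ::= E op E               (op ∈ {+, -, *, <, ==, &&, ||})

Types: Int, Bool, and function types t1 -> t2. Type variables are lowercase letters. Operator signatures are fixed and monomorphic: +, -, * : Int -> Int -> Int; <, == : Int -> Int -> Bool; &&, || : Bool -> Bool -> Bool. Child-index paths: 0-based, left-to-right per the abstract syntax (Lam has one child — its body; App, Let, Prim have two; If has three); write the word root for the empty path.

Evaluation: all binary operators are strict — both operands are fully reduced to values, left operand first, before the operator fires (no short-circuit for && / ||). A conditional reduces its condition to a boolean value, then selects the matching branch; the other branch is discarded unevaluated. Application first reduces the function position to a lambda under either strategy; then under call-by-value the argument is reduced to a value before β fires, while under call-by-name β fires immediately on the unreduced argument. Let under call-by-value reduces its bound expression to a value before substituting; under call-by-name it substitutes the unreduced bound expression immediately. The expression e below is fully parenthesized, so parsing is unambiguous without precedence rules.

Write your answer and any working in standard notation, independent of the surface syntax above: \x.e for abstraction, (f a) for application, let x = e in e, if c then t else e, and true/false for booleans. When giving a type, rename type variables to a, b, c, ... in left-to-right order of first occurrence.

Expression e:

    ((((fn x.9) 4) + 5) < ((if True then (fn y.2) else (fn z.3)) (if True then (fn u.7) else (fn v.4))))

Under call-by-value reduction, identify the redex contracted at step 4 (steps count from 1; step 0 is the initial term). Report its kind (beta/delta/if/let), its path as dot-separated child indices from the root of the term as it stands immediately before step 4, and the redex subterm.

Answer: if at 1.1 : (if true then (\u.7) else (\v.4))

Derivation:
step 0: ((((\x.9) 4) + 5) < ((if true then (\y.2) else (\z.3)) (if true then (\u.7) else (\v.4))))
step 1: [beta@0.0] ((9 + 5) < ((if true then (\y.2) else (\z.3)) (if true then (\u.7) else (\v.4))))
step 2: [delta@0] (14 < ((if true then (\y.2) else (\z.3)) (if true then (\u.7) else (\v.4))))
step 3: [if@1.0] (14 < ((\y.2) (if true then (\u.7) else (\v.4))))
step 4: [if@1.1] (14 < ((\y.2) (\u.7)))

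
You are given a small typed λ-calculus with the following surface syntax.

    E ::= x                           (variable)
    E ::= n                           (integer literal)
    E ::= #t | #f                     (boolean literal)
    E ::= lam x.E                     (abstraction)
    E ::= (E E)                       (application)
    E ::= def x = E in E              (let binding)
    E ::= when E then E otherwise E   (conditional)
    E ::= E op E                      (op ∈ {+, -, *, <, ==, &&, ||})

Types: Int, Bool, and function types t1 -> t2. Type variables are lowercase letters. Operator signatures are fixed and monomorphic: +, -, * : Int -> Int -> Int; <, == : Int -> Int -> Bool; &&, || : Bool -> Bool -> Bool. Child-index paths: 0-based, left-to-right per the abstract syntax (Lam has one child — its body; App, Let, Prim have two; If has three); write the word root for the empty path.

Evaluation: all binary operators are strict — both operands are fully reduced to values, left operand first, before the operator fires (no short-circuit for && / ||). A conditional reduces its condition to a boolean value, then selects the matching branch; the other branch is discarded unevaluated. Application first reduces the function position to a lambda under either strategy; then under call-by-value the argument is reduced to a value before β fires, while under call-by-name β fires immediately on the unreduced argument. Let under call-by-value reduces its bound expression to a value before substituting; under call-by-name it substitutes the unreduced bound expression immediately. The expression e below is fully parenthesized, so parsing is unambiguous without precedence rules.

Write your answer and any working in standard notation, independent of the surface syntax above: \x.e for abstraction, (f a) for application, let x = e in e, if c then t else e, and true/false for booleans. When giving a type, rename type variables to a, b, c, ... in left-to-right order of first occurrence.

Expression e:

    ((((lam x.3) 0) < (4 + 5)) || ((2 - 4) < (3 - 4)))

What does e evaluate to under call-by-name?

Working:
step 0: ((((\x.3) 0) < (4 + 5)) || ((2 - 4) < (3 - 4)))
step 1: [beta@0.0] ((3 < (4 + 5)) || ((2 - 4) < (3 - 4)))
step 2: [delta@0.1] ((3 < 9) || ((2 - 4) < (3 - 4)))
step 3: [delta@0] (true || ((2 - 4) < (3 - 4)))
step 4: [delta@1.0] (true || (-2 < (3 - 4)))
step 5: [delta@1.1] (true || (-2 < -1))
step 6: [delta@1] (true || true)
step 7: [delta@root] true

Answer: true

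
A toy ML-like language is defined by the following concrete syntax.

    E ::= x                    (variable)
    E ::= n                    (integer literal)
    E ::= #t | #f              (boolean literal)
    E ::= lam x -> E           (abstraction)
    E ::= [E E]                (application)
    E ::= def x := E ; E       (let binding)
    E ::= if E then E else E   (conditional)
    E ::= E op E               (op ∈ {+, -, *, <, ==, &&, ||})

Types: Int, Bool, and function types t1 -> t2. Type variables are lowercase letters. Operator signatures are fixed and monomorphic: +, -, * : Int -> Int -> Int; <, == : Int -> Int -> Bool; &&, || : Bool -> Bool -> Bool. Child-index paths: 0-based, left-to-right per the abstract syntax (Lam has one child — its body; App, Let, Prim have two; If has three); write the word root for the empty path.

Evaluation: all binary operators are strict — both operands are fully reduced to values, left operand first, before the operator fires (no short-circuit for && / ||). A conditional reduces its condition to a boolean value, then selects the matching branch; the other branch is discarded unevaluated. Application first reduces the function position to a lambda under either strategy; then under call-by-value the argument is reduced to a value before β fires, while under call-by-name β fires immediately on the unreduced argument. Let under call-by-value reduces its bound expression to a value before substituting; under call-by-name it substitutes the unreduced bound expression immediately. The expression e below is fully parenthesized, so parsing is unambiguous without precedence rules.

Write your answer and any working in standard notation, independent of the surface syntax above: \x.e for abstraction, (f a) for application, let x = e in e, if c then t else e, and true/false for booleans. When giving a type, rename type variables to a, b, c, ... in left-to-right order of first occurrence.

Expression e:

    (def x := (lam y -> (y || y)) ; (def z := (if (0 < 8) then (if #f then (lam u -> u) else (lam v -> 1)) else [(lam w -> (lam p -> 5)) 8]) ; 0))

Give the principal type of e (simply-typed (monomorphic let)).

Answer: Int

Working:
y : a
  unify a ~ Bool
y : Bool
  unify Bool ~ Bool
\y._ : Bool -> Bool
let x : Bool -> Bool
  unify Int ~ Int
  unify Int ~ Int
  unify Bool ~ Bool
  unify Bool ~ Bool
u : b
\u._ : b -> b
\v._ : c -> Int
  unify b -> b ~ c -> Int
  unify b ~ c
  unify c ~ Int
\p._ : e -> Int
\w._ : d -> e -> Int
  unify d -> e -> Int ~ Int -> f
  unify d ~ Int
  unify e -> Int ~ f
_ _ : e -> Int
  unify Int -> Int ~ e -> Int
  unify Int ~ e
  unify Int ~ Int
let z : Int -> Int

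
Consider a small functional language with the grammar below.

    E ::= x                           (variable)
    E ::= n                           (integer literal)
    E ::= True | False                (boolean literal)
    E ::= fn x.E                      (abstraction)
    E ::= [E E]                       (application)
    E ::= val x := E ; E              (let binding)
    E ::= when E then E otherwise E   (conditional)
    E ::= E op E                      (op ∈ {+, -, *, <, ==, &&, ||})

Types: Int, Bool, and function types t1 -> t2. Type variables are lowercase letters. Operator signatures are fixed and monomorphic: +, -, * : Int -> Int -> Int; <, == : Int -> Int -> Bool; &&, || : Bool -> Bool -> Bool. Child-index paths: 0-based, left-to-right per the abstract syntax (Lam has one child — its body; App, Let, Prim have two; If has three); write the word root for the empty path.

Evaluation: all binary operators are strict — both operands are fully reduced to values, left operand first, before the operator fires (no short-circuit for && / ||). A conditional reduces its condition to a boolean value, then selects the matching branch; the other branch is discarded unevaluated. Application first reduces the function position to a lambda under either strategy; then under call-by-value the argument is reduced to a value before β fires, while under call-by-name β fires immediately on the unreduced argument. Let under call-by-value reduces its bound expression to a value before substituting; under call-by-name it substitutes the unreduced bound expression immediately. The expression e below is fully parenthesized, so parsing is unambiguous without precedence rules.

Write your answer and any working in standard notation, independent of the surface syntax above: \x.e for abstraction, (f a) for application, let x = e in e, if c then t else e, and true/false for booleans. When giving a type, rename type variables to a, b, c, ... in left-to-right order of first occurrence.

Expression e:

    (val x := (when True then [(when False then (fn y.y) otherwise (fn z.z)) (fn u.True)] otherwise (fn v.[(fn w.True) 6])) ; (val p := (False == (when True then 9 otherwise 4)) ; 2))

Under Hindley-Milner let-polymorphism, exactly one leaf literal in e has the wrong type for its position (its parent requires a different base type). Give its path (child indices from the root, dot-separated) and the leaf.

Derivation:
  unify Bool ~ Bool
  unify Bool ~ Bool
y : a
\y._ : a -> a
z : b
\z._ : b -> b
  unify a -> a ~ b -> b
  unify a ~ b
  unify b ~ b
\u._ : c -> Bool
  unify b -> b ~ (c -> Bool) -> d
  unify b ~ c -> Bool
  unify c -> Bool ~ d
_ _ : c -> Bool
\w._ : f -> Bool
  unify f -> Bool ~ Int -> g
  unify f ~ Int
  unify Bool ~ g
_ _ : Bool
\v._ : e -> Bool
  unify c -> Bool ~ e -> Bool
  unify c ~ e
  unify Bool ~ Bool
let x : forall. e -> Bool
  unify Bool ~ Int
  FAIL: mismatch Bool ~ Int

Answer: 1.0.0 : false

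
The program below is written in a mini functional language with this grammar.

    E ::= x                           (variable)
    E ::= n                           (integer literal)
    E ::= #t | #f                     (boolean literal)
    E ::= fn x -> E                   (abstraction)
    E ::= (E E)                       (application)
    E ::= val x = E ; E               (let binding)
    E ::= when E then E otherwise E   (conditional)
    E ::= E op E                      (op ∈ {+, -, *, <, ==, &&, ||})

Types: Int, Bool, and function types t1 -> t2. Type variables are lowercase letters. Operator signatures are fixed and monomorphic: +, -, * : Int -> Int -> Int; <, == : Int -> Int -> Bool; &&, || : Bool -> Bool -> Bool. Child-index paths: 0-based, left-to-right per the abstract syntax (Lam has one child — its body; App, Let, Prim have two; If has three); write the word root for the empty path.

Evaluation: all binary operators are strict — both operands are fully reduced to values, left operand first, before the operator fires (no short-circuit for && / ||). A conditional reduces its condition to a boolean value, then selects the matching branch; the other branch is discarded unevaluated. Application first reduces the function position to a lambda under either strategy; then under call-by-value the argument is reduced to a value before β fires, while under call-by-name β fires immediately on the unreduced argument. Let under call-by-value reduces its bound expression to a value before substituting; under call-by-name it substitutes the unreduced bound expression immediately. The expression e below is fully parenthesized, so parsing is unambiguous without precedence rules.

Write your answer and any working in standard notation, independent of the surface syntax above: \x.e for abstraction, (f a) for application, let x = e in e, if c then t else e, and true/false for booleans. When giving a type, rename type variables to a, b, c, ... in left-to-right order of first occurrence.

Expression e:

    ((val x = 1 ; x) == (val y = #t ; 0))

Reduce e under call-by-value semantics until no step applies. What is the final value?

Working:
step 0: ((let x = 1 in x) == (let y = true in 0))
step 1: [let@0] (1 == (let y = true in 0))
step 2: [let@1] (1 == 0)
step 3: [delta@root] false

Answer: false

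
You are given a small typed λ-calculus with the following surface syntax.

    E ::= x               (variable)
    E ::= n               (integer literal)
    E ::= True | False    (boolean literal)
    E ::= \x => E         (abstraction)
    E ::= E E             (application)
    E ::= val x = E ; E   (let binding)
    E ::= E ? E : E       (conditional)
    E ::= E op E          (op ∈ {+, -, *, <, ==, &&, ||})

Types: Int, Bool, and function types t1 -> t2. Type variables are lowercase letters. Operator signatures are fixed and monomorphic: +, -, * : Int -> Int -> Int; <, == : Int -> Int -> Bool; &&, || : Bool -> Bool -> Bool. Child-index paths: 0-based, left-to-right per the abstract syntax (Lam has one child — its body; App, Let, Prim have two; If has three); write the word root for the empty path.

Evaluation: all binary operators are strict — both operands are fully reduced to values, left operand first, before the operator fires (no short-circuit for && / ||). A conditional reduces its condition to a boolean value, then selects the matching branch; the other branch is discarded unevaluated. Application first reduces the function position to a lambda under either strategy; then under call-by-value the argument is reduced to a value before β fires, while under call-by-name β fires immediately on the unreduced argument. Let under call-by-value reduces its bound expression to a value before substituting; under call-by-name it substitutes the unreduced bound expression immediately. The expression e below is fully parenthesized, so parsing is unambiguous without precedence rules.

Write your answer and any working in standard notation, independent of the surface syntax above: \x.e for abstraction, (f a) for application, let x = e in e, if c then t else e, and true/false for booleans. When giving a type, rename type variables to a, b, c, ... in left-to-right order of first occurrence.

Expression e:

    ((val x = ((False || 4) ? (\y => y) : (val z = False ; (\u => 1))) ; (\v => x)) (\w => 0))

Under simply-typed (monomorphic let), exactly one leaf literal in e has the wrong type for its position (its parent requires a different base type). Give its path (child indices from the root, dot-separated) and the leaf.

Answer: 0.0.0.1 : 4

Derivation:
  unify Bool ~ Bool
  unify Int ~ Bool
  FAIL: mismatch Int ~ Bool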